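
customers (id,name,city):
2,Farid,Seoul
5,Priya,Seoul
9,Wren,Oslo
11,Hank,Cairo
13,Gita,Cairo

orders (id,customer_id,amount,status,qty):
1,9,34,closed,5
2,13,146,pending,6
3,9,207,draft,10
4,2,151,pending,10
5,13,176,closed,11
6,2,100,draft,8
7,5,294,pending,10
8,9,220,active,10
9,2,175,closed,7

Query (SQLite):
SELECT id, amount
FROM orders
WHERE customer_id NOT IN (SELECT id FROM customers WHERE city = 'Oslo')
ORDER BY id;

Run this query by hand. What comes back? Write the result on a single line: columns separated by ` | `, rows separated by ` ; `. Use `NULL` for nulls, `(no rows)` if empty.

2 | 146 ; 4 | 151 ; 5 | 176 ; 6 | 100 ; 7 | 294 ; 9 | 175

Inner query: customers.id where city = 'Oslo'.
Outer: keep orders rows whose customer_id is not in that set.
Inner query → {9}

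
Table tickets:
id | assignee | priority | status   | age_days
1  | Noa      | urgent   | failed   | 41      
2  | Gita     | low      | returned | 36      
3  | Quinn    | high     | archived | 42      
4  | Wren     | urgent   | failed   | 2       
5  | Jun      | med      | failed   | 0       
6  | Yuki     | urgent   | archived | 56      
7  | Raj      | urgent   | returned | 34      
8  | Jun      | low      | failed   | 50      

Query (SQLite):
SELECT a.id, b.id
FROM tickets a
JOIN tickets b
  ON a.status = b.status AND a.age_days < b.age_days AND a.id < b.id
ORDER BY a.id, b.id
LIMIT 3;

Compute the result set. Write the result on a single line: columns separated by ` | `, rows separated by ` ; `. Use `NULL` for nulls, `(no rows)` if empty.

1 | 8 ; 3 | 6 ; 4 | 8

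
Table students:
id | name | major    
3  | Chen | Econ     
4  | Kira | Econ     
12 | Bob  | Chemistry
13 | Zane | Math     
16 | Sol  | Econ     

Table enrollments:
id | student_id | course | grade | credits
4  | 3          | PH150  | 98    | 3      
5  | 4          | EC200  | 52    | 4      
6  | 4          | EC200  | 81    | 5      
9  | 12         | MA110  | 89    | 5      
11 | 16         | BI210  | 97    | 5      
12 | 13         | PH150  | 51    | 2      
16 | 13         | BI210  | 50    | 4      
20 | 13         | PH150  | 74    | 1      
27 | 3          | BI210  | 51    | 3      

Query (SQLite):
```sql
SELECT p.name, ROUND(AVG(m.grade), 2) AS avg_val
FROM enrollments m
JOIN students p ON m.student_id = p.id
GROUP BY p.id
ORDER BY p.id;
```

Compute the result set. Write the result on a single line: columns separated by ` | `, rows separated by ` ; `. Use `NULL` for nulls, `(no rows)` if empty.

Chen | 74.5 ; Kira | 66.5 ; Bob | 89 ; Zane | 58.33 ; Sol | 97

Join each enrollments row to its students via student_id.
Group joined rows by students.id; compute ROUND(AVG(m.grade), 2) per group.
  3: ids {4, 27} → ROUND(AVG(m.grade), 2)=74.5
  4: ids {5, 6} → ROUND(AVG(m.grade), 2)=66.5
  12: ids {9} → ROUND(AVG(m.grade), 2)=89
  13: ids {12, 16, 20} → ROUND(AVG(m.grade), 2)=58.33
  16: ids {11} → ROUND(AVG(m.grade), 2)=97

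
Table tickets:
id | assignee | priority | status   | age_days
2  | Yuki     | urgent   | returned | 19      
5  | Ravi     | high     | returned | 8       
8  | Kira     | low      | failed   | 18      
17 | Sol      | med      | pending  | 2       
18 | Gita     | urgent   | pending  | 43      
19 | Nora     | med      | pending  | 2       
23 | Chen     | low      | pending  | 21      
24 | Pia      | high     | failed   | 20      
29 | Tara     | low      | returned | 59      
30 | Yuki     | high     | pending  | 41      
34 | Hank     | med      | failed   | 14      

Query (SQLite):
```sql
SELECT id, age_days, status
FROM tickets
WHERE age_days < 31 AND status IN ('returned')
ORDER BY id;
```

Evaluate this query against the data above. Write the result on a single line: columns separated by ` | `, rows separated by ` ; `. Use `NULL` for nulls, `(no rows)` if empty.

age_days < 31: ids {2, 5, 8, 17, 19, 23, 24, 34}
status IN ('returned'): ids {2, 5, 29}
Combine with AND.

2 | 19 | returned ; 5 | 8 | returned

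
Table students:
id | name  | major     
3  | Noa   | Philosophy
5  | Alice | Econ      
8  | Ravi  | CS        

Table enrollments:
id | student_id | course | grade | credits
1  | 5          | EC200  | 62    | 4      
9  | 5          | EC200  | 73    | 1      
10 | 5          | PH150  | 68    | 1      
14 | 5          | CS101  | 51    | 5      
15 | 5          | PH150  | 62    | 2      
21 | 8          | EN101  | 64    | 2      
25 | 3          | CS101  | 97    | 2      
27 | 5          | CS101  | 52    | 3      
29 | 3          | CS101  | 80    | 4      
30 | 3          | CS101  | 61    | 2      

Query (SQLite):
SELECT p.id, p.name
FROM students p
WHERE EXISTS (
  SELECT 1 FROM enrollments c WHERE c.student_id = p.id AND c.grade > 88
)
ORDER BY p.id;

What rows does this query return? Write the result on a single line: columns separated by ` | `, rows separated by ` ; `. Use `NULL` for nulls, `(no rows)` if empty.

3 | Noa

For each students row, check whether any enrollments with matching student_id has grade > 88.
Keep rows where that is true.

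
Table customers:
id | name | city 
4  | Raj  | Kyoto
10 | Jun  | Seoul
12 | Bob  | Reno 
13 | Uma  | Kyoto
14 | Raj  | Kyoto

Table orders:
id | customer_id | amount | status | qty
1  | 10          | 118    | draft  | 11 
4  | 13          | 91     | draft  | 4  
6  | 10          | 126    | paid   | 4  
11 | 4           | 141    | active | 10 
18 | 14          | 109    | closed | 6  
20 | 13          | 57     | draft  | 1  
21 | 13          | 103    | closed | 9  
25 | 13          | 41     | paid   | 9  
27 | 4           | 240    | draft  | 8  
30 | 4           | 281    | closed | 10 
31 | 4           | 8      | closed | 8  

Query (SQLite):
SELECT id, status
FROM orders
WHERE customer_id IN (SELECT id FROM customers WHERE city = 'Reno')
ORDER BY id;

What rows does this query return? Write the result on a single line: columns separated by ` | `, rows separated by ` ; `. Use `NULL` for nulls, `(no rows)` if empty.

Inner query: customers.id where city = 'Reno'.
Outer: keep orders rows whose customer_id is in that set.
Inner query → {12}

(no rows)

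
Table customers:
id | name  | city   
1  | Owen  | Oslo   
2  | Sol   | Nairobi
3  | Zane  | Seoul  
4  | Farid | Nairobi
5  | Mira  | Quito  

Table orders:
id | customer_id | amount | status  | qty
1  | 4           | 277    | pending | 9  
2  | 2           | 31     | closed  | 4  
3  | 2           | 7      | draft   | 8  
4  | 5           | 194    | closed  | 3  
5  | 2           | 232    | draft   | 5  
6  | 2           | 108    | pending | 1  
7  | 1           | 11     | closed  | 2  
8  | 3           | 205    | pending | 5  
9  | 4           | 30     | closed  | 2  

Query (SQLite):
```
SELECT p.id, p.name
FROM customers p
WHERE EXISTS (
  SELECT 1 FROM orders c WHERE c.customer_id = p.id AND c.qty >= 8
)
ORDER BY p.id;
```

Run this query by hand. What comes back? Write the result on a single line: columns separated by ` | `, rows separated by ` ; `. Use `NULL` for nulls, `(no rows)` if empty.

2 | Sol ; 4 | Farid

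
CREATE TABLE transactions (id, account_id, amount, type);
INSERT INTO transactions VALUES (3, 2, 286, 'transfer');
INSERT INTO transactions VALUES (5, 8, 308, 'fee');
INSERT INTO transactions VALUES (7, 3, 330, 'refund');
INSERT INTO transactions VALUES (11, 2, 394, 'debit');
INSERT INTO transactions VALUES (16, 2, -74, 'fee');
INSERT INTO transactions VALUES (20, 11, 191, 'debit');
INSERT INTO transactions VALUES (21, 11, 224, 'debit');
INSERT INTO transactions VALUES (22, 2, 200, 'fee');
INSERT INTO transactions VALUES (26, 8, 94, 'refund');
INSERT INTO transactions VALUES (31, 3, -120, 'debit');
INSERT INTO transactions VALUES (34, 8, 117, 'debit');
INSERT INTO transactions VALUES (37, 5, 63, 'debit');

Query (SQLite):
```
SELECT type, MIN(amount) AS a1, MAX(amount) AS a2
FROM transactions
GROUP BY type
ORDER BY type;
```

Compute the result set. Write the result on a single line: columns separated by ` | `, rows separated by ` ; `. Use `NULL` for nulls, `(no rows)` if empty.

debit | -120 | 394 ; fee | -74 | 308 ; refund | 94 | 330 ; transfer | 286 | 286

Group transactions by type.
Per group compute: MIN(amount), MAX(amount).
  debit: ids {11, 20, 21, 31, 34, 37} → MIN(amount)=-120, MAX(amount)=394
  fee: ids {5, 16, 22} → MIN(amount)=-74, MAX(amount)=308
  refund: ids {7, 26} → MIN(amount)=94, MAX(amount)=330
  transfer: ids {3} → MIN(amount)=286, MAX(amount)=286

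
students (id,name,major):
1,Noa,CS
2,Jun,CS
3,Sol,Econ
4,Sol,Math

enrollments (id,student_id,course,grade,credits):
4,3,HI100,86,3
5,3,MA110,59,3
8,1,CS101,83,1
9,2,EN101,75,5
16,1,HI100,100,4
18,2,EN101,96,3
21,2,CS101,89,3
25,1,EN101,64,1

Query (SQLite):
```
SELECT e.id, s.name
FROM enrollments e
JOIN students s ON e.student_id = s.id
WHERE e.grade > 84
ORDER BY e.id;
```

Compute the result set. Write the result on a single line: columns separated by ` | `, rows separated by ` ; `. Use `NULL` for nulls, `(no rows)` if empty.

4 | Sol ; 16 | Noa ; 18 | Jun ; 21 | Jun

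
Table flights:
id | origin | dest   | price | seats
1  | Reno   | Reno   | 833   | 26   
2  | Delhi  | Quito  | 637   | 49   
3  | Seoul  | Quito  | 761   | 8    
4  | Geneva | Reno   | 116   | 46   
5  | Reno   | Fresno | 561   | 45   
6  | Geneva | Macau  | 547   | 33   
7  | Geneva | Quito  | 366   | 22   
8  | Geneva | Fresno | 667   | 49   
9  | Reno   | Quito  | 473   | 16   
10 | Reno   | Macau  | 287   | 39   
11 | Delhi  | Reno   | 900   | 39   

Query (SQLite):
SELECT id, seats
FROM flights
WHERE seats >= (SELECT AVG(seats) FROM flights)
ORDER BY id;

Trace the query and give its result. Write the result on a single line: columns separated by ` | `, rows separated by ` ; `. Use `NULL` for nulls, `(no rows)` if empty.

2 | 49 ; 4 | 46 ; 5 | 45 ; 8 | 49 ; 10 | 39 ; 11 | 39

Scalar subquery: AVG(seats) over all flights rows = 33.818182 (≈; comparison uses full precision).
Keep rows where seats >= that value.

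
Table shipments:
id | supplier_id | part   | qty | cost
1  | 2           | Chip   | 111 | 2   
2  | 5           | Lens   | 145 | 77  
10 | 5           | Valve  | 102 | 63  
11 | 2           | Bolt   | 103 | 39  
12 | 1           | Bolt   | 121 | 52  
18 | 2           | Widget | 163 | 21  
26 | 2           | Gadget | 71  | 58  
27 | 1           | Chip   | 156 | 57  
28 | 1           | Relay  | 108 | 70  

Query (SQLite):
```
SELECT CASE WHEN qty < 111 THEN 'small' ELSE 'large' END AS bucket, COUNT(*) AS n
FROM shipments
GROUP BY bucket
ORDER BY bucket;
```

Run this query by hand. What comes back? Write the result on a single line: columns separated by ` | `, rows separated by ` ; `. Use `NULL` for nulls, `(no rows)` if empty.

large | 5 ; small | 4

Bucket rows by qty < 111 → 'small' else 'large'; count each bucket.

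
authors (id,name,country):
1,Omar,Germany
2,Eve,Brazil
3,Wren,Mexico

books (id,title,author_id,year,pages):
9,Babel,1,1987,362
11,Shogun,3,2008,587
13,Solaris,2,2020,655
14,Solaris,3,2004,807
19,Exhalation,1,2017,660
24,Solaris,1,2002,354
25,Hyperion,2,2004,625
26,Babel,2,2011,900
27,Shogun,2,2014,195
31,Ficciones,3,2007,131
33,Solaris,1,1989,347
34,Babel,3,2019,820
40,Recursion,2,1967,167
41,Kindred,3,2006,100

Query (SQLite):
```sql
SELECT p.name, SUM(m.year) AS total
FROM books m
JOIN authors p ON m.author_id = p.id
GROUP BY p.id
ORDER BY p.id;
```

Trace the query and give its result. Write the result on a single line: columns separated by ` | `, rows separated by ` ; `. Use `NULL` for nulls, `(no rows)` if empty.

Omar | 7995 ; Eve | 10016 ; Wren | 10044

Join each books row to its authors via author_id.
Group joined rows by authors.id; compute SUM(m.year) per group.
  1: ids {9, 19, 24, 33} → SUM(m.year)=7995
  2: ids {13, 25, 26, 27, 40} → SUM(m.year)=10016
  3: ids {11, 14, 31, 34, 41} → SUM(m.year)=10044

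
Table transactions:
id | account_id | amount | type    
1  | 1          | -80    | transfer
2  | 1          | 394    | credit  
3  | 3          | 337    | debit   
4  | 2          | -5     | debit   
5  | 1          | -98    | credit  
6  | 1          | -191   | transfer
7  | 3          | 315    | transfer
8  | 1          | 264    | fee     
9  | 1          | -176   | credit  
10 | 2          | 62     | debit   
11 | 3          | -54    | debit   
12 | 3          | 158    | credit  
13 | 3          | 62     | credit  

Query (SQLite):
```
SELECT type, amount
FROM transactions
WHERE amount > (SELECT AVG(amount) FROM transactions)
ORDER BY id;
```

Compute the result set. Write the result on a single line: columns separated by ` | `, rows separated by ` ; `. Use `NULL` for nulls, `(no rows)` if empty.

credit | 394 ; debit | 337 ; transfer | 315 ; fee | 264 ; credit | 158

Scalar subquery: AVG(amount) over all transactions rows = 76.0.
Keep rows where amount > that value.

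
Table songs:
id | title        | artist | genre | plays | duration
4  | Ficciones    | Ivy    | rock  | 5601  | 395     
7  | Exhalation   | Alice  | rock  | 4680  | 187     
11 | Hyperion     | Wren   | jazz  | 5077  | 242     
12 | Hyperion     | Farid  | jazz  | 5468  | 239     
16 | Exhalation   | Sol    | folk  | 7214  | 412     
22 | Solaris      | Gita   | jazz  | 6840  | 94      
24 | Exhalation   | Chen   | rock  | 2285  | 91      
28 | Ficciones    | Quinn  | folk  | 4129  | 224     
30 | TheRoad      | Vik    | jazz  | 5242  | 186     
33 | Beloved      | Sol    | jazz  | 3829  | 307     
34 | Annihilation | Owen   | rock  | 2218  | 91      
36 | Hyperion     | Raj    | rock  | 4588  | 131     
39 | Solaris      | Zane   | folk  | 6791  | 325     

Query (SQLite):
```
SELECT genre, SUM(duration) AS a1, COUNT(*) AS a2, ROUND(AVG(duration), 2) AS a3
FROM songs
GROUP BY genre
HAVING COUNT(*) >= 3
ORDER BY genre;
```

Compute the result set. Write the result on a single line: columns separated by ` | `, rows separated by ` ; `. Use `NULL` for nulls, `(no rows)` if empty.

folk | 961 | 3 | 320.33 ; jazz | 1068 | 5 | 213.6 ; rock | 895 | 5 | 179

Group songs by genre.
Per group compute: SUM(duration), COUNT(*), ROUND(AVG(duration), 2).
HAVING: drop groups with fewer than 3 rows.
  folk: ids {16, 28, 39} → SUM(duration)=961, COUNT(*)=3, ROUND(AVG(duration), 2)=320.33
  jazz: ids {11, 12, 22, 30, 33} → SUM(duration)=1068, COUNT(*)=5, ROUND(AVG(duration), 2)=213.6
  rock: ids {4, 7, 24, 34, 36} → SUM(duration)=895, COUNT(*)=5, ROUND(AVG(duration), 2)=179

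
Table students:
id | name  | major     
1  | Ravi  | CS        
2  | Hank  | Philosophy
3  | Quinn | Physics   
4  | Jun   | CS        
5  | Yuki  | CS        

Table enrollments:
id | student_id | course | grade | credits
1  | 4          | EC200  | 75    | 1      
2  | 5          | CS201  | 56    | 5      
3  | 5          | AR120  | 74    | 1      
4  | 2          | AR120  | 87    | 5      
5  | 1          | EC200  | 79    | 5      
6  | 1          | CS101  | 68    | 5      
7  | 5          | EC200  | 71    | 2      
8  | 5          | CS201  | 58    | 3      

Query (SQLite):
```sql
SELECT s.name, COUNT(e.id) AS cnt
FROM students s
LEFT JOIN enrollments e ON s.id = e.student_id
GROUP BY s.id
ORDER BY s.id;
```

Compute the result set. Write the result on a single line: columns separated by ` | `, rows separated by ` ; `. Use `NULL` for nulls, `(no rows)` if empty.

Ravi | 2 ; Hank | 1 ; Quinn | 0 ; Jun | 1 ; Yuki | 4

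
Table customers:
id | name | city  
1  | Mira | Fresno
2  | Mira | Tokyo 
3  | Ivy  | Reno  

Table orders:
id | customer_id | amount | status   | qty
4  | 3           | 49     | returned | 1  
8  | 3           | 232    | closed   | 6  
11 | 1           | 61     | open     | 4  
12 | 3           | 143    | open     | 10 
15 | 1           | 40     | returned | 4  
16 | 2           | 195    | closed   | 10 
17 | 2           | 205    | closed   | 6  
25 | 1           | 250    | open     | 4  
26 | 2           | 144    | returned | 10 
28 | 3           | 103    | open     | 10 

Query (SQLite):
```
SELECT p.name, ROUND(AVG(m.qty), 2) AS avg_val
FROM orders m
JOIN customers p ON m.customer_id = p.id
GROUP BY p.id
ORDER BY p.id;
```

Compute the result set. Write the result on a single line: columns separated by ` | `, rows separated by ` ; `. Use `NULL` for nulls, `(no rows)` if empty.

Mira | 4 ; Mira | 8.67 ; Ivy | 6.75

Join each orders row to its customers via customer_id.
Group joined rows by customers.id; compute ROUND(AVG(m.qty), 2) per group.
  1: ids {11, 15, 25} → ROUND(AVG(m.qty), 2)=4
  2: ids {16, 17, 26} → ROUND(AVG(m.qty), 2)=8.67
  3: ids {4, 8, 12, 28} → ROUND(AVG(m.qty), 2)=6.75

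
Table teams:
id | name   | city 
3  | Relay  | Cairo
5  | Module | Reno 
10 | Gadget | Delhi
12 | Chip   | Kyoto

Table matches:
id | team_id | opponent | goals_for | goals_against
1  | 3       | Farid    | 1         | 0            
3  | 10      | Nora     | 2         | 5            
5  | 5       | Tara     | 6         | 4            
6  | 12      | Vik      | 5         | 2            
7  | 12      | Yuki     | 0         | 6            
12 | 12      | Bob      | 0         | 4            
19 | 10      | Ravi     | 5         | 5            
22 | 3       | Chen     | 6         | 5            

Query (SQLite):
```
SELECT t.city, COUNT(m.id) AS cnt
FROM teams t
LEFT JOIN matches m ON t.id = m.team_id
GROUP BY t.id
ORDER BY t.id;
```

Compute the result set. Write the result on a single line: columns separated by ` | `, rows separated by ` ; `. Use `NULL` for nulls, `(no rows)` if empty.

LEFT JOIN keeps every teams row; unmatched ones get NULL for matches columns.
Group by teams.id and compute COUNT(m.id). COUNT(col) of an all-NULL group is 0.
  3: ids {1, 22} → COUNT(m.id)=2
  5: ids {5} → COUNT(m.id)=1
  10: ids {3, 19} → COUNT(m.id)=2
  12: ids {6, 7, 12} → COUNT(m.id)=3

Cairo | 2 ; Reno | 1 ; Delhi | 2 ; Kyoto | 3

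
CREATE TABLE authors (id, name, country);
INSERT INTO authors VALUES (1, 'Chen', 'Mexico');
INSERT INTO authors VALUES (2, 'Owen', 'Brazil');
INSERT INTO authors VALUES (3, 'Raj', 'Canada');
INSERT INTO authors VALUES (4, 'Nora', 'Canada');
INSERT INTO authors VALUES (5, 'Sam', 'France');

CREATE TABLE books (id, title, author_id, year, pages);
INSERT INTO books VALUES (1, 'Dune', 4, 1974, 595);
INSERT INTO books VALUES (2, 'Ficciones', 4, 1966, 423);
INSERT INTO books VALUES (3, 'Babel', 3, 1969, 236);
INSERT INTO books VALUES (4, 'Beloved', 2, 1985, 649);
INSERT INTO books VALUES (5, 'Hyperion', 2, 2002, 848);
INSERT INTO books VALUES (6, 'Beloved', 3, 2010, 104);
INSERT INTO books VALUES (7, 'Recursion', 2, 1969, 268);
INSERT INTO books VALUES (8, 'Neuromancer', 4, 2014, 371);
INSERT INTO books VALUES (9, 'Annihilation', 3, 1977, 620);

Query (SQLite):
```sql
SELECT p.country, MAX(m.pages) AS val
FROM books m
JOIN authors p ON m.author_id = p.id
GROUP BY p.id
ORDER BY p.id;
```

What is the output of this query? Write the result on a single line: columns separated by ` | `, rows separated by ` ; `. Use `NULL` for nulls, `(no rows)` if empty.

Brazil | 848 ; Canada | 620 ; Canada | 595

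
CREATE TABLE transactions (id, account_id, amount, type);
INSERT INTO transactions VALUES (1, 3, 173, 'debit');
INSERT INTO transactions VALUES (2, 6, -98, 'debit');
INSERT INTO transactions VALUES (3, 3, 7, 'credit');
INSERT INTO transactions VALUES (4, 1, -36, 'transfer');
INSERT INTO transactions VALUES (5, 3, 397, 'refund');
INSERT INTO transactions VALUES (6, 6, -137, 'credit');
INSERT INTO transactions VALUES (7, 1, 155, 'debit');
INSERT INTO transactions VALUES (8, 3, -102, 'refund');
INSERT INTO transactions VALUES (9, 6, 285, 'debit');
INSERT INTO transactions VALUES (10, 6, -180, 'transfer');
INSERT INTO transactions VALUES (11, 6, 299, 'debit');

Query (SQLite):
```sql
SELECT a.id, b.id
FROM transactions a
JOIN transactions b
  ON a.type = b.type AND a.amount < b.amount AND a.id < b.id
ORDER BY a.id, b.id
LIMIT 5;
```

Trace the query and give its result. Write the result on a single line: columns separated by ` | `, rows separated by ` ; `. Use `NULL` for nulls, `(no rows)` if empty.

1 | 9 ; 1 | 11 ; 2 | 7 ; 2 | 9 ; 2 | 11

Pairs (a,b) with same type, a.amount < b.amount, a.id < b.id.
type groups: credit:{3,6} debit:{1,2,7,9,11} refund:{5,8} transfer:{4,10}
Ordered by (a.id, b.id); first 5.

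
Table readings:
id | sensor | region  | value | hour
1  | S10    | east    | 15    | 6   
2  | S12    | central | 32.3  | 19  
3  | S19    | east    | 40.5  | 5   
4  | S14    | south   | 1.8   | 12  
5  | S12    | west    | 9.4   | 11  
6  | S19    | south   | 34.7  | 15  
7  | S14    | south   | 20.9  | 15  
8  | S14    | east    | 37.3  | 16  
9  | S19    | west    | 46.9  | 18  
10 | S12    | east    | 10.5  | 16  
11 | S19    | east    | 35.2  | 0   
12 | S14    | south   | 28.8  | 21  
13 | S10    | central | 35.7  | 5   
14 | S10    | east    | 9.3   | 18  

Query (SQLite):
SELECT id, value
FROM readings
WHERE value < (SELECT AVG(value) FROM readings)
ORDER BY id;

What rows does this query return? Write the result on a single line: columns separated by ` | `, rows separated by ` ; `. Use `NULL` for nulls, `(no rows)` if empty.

Scalar subquery: AVG(value) over all readings rows = 25.592857 (≈; comparison uses full precision).
Keep rows where value < that value.

1 | 15 ; 4 | 1.8 ; 5 | 9.4 ; 7 | 20.9 ; 10 | 10.5 ; 14 | 9.3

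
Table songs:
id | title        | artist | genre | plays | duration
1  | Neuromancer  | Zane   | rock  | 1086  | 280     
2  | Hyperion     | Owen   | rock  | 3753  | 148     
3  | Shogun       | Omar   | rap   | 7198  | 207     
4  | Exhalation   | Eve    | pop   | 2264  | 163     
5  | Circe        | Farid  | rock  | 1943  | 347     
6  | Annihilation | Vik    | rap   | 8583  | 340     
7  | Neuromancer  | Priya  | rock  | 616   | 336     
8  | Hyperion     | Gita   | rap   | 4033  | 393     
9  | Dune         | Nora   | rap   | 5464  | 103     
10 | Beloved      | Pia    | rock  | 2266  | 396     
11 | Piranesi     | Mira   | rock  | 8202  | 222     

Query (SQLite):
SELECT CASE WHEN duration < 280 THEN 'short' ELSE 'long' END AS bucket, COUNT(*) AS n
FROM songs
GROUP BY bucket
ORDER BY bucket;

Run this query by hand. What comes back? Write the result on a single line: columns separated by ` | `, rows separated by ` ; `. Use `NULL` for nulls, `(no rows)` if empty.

Bucket rows by duration < 280 → 'short' else 'long'; count each bucket.

long | 6 ; short | 5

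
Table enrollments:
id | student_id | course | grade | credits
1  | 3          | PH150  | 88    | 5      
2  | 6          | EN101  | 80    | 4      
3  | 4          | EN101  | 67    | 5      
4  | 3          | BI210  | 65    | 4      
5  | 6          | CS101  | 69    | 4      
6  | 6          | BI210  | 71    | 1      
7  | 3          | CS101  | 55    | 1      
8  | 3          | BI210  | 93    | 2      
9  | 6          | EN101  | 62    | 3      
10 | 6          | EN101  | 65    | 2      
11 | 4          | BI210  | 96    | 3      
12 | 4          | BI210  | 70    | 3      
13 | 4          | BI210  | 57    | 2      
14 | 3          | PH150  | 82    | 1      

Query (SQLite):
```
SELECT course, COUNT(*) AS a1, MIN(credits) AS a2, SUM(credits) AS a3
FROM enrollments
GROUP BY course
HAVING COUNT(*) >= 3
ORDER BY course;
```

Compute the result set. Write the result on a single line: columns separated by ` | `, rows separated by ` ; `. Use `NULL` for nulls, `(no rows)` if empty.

BI210 | 6 | 1 | 15 ; EN101 | 4 | 2 | 14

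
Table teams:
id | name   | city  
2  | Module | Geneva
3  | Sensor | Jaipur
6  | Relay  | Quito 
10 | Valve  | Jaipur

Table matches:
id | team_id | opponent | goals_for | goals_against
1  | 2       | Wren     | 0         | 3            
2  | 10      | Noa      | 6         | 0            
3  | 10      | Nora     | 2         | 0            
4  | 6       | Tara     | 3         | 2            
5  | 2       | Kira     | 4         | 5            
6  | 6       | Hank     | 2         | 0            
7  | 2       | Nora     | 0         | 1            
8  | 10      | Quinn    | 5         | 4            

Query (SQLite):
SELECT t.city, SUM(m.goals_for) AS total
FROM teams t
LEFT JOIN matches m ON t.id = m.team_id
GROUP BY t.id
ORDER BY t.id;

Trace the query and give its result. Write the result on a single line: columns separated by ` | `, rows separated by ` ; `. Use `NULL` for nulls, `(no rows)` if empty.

Geneva | 4 ; Jaipur | NULL ; Quito | 5 ; Jaipur | 13

LEFT JOIN keeps every teams row; unmatched ones get NULL for matches columns.
Group by teams.id and compute SUM(m.goals_for). SUM over an all-NULL group is NULL.
  2: ids {1, 5, 7} → SUM(m.goals_for)=4
  3: ids {—} → SUM(m.goals_for)=NULL
  6: ids {4, 6} → SUM(m.goals_for)=5
  10: ids {2, 3, 8} → SUM(m.goals_for)=13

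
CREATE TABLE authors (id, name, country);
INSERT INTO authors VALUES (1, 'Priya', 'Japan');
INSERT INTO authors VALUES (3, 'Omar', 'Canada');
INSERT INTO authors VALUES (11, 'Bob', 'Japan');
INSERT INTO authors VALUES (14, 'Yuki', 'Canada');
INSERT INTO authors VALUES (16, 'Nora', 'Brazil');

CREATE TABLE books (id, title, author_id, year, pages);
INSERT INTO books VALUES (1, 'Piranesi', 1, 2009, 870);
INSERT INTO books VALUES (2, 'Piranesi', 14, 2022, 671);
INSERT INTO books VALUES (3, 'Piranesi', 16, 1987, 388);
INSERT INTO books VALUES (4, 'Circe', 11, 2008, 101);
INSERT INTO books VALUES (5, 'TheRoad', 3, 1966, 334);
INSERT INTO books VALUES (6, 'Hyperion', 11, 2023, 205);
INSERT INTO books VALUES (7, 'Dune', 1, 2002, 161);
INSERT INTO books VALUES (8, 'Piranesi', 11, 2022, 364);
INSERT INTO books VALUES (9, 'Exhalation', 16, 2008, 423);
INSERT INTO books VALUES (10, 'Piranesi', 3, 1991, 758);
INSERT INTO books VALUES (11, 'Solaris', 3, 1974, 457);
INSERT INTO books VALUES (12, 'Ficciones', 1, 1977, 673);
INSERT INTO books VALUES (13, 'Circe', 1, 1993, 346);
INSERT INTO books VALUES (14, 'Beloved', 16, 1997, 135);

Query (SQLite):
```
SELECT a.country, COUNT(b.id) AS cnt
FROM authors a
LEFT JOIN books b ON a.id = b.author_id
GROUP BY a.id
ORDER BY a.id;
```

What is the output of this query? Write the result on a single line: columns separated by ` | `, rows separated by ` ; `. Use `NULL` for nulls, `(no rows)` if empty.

Japan | 4 ; Canada | 3 ; Japan | 3 ; Canada | 1 ; Brazil | 3

LEFT JOIN keeps every authors row; unmatched ones get NULL for books columns.
Group by authors.id and compute COUNT(b.id). COUNT(col) of an all-NULL group is 0.
  1: ids {1, 7, 12, 13} → COUNT(b.id)=4
  3: ids {5, 10, 11} → COUNT(b.id)=3
  11: ids {4, 6, 8} → COUNT(b.id)=3
  14: ids {2} → COUNT(b.id)=1
  16: ids {3, 9, 14} → COUNT(b.id)=3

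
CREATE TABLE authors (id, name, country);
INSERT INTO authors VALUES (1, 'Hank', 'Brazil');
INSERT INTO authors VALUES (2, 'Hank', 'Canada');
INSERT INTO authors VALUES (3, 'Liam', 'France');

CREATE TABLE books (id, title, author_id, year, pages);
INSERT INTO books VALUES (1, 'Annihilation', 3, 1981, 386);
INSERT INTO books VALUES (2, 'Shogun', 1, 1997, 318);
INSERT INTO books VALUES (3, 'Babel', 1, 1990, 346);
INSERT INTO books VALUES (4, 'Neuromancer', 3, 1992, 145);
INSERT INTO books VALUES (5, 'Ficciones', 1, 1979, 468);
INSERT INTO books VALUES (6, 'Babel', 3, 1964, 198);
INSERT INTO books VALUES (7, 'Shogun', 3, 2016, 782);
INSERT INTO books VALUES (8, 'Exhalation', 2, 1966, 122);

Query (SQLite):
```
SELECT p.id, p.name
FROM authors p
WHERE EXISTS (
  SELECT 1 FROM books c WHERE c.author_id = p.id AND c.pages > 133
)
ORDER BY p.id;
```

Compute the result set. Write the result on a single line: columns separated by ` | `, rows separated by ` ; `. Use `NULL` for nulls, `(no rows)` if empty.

For each authors row, check whether any books with matching author_id has pages > 133.
Keep rows where that is true.

1 | Hank ; 3 | Liam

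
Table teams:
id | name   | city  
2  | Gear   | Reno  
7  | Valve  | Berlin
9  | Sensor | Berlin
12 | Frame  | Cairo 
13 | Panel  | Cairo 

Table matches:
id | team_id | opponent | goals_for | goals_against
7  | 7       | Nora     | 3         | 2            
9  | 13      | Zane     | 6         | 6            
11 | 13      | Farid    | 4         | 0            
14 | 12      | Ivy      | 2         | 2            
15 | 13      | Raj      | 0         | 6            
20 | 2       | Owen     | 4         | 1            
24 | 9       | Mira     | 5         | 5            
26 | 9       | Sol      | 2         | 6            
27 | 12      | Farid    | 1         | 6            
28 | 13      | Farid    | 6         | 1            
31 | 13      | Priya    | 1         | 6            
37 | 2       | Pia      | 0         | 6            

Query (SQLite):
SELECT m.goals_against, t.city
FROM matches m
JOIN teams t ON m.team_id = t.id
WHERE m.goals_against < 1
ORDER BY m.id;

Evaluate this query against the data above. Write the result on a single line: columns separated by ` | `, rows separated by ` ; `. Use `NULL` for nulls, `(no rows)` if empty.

0 | Cairo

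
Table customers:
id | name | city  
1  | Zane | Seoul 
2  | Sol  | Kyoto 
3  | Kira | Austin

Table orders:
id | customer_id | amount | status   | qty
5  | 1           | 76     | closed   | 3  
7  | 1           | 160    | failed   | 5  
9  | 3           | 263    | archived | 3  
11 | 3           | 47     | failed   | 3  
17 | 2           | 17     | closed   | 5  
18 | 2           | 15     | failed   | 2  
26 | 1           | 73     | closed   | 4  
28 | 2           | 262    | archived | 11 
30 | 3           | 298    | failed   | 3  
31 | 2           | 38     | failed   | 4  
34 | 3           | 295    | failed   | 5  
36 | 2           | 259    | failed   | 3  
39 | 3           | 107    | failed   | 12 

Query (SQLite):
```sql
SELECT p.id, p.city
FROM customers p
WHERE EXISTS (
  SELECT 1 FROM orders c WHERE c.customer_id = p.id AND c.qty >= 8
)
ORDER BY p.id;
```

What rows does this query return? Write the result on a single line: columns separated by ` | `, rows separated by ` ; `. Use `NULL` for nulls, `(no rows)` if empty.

For each customers row, check whether any orders with matching customer_id has qty >= 8.
Keep rows where that is true.

2 | Kyoto ; 3 | Austin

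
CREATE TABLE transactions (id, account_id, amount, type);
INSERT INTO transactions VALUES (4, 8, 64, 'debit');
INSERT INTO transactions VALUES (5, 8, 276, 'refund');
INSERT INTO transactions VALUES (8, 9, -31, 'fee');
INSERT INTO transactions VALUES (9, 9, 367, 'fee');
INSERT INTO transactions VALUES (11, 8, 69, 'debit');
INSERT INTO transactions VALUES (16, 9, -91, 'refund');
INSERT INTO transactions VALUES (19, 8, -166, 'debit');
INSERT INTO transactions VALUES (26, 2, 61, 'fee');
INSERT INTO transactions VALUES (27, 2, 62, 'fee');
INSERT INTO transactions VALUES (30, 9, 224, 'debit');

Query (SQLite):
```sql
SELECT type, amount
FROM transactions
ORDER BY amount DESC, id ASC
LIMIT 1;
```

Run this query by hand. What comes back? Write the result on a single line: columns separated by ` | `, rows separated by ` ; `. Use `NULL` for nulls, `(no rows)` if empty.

fee | 367

Sort by amount desc, tiebreak id asc: (367, id=9), (276, id=5), (224, id=30), (69, id=11) …. Take first 1.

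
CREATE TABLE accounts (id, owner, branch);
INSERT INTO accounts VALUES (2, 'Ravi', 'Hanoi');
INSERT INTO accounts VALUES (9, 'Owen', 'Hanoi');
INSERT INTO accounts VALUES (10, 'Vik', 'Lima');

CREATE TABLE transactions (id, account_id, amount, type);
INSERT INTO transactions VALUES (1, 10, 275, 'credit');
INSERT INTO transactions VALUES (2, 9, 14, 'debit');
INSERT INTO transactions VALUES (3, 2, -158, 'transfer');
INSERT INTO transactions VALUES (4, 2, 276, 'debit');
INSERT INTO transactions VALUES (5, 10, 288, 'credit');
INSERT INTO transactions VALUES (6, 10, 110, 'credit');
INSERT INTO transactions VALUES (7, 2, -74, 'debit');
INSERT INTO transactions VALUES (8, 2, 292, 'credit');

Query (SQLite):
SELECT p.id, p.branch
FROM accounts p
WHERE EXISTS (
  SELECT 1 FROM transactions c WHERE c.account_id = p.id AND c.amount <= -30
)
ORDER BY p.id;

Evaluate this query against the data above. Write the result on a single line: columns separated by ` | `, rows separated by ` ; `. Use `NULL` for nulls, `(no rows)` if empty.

2 | Hanoi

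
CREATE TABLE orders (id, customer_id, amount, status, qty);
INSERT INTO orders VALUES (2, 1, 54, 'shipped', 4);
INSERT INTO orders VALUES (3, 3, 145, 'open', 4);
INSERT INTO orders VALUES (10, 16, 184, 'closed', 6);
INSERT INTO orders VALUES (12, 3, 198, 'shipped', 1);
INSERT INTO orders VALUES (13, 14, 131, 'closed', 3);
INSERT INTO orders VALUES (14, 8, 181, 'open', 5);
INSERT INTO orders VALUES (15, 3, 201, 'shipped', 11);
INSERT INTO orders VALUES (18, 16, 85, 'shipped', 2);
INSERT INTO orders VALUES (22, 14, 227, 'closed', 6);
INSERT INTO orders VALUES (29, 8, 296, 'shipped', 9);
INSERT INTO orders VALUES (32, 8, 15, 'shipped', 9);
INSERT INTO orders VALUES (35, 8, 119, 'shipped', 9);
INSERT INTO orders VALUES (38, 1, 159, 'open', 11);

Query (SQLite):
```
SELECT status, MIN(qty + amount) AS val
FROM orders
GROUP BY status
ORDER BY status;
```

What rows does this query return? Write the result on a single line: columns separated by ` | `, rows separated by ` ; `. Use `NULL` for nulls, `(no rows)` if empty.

For each row compute qty + amount.
Group by status; take MIN of the expression per group.
  closed: ids {10, 13, 22} → MIN(qty + amount)=134
  open: ids {3, 14, 38} → MIN(qty + amount)=149
  shipped: ids {2, 12, 15, 18, 29, 32, 35} → MIN(qty + amount)=24

closed | 134 ; open | 149 ; shipped | 24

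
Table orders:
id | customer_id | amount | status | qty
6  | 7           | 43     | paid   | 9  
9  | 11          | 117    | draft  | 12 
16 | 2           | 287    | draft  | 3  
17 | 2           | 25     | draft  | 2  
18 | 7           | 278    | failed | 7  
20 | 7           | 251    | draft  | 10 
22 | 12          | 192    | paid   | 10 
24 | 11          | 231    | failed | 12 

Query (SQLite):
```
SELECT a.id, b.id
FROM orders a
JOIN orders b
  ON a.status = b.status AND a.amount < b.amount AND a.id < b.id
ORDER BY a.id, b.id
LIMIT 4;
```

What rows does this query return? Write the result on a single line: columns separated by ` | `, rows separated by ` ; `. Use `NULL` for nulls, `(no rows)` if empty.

6 | 22 ; 9 | 16 ; 9 | 20 ; 17 | 20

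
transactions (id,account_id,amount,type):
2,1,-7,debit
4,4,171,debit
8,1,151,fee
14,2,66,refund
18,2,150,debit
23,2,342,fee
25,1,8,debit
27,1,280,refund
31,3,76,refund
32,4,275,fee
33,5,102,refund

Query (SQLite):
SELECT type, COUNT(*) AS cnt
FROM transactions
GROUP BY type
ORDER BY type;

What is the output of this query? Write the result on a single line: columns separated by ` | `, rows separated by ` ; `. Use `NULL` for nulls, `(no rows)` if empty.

debit | 4 ; fee | 3 ; refund | 4

Partition transactions by type; compute COUNT(*) within each group.
  debit: ids {2, 4, 18, 25} → COUNT(*)=4
  fee: ids {8, 23, 32} → COUNT(*)=3
  refund: ids {14, 27, 31, 33} → COUNT(*)=4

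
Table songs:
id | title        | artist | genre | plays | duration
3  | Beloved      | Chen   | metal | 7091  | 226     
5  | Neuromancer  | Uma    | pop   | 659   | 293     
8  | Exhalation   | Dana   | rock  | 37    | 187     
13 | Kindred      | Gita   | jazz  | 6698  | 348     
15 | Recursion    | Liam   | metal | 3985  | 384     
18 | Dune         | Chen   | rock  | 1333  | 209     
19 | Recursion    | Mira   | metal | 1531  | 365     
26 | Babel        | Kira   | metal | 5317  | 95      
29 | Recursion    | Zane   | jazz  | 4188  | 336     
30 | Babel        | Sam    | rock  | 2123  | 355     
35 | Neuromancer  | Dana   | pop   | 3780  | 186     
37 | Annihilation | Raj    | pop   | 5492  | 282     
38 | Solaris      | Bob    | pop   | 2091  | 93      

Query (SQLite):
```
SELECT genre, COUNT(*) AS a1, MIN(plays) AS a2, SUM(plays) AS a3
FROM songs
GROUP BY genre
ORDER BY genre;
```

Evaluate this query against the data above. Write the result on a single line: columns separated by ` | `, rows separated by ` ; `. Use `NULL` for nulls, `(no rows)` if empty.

Group songs by genre.
Per group compute: COUNT(*), MIN(plays), SUM(plays).
  jazz: ids {13, 29} → COUNT(*)=2, MIN(plays)=4188, SUM(plays)=10886
  metal: ids {3, 15, 19, 26} → COUNT(*)=4, MIN(plays)=1531, SUM(plays)=17924
  pop: ids {5, 35, 37, 38} → COUNT(*)=4, MIN(plays)=659, SUM(plays)=12022
  rock: ids {8, 18, 30} → COUNT(*)=3, MIN(plays)=37, SUM(plays)=3493

jazz | 2 | 4188 | 10886 ; metal | 4 | 1531 | 17924 ; pop | 4 | 659 | 12022 ; rock | 3 | 37 | 3493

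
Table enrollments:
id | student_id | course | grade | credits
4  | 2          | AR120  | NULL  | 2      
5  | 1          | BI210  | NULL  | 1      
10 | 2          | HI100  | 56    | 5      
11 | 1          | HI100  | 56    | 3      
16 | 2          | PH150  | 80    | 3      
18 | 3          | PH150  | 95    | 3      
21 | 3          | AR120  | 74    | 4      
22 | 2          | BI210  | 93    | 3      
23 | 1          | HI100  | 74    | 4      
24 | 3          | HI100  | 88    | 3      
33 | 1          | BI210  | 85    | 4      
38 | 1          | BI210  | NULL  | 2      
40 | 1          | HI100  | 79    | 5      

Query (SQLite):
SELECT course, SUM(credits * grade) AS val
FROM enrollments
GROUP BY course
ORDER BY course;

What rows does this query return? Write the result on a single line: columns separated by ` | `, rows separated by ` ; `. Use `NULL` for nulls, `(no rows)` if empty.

For each row compute credits * grade.
Group by course; take SUM of the expression per group.
  AR120: ids {4, 21} → SUM(credits * grade)=296
  BI210: ids {5, 22, 33, 38} → SUM(credits * grade)=619
  HI100: ids {10, 11, 23, 24, 40} → SUM(credits * grade)=1403
  PH150: ids {16, 18} → SUM(credits * grade)=525

AR120 | 296 ; BI210 | 619 ; HI100 | 1403 ; PH150 | 525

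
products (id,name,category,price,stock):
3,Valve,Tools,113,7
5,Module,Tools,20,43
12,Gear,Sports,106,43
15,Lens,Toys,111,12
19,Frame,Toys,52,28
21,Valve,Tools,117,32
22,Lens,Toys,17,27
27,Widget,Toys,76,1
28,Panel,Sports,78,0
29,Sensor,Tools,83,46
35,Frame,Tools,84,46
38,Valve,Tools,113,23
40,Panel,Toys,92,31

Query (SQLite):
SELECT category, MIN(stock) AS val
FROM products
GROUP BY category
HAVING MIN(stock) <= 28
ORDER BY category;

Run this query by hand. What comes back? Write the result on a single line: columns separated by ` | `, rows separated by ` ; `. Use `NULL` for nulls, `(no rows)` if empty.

Sports | 0 ; Tools | 7 ; Toys | 1

Partition products by category; compute MIN(stock) within each group.
HAVING: keep groups where MIN(stock) <= 28.
  Sports: ids {12, 28} → MIN(stock)=0
  Tools: ids {3, 5, 21, 29, 35, 38} → MIN(stock)=7
  Toys: ids {15, 19, 22, 27, 40} → MIN(stock)=1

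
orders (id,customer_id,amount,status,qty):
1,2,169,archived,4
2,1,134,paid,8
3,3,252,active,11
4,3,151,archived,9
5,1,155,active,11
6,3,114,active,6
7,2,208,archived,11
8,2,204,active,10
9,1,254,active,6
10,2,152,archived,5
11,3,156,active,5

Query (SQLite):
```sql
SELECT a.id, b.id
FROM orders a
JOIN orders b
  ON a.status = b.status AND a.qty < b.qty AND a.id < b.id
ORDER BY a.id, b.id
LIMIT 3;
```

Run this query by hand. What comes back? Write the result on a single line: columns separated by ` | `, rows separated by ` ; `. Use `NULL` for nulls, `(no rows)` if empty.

Pairs (a,b) with same status, a.qty < b.qty, a.id < b.id.
status groups: active:{3,5,6,8,9,11} archived:{1,4,7,10} paid:{2}
Ordered by (a.id, b.id); first 3.

1 | 4 ; 1 | 7 ; 1 | 10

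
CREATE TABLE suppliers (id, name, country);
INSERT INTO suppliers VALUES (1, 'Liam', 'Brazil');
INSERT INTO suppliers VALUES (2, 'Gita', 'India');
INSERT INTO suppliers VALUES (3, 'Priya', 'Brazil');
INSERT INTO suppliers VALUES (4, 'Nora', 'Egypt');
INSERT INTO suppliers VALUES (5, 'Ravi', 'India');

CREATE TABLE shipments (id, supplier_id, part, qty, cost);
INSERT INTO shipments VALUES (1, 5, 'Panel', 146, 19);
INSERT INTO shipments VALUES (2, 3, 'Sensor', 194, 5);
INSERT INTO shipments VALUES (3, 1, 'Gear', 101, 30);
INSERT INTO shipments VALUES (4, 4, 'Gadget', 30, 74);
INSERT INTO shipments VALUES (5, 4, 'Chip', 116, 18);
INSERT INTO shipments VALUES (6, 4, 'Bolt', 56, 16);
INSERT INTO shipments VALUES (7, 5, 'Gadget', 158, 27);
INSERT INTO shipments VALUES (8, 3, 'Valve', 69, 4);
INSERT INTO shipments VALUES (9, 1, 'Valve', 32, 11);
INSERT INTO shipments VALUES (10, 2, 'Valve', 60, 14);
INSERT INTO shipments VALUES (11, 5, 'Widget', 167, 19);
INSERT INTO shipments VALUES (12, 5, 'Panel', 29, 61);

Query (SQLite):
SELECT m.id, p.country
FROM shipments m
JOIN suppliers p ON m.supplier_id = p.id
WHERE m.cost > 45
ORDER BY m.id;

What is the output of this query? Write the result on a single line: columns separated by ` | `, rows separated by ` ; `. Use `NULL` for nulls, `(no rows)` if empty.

4 | Egypt ; 12 | India

Each shipments row matches the suppliers row where supplier_id = suppliers.id.
Then keep rows with m.cost > 45.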